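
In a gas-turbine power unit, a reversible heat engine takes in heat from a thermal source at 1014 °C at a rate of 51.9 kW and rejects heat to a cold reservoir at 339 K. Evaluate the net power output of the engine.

Ẇ ≈ 38.23 kW

T_H = 1014 °C → 1014 + 273.15 = 1287.15 K.
For a reversible engine, η = 1 − T_C/T_H = 1 − 339.00/1287.15 = 0.7366.
W = η·Q_H = 0.7366 × 51.9 = 38.23 kW.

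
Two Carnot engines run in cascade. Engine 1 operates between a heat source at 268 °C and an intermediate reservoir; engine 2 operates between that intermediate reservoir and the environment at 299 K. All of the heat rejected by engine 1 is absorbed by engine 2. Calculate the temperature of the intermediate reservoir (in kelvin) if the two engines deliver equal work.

T_m ≈ 420 K

T_H = 268 °C → 268 + 273.15 = 541.15 K.
For reversible stages Q_m = Q_H·(T_m/T_H). Setting W₁ = Q_H(1 − T_m/T_H) equal to W₂ = Q_m(1 − T_C/T_m) = Q_H·(T_m − T_C)/T_H gives T_H − T_m = T_m − T_C, so T_m = (T_H + T_C)/2 = (541.15 + 299.00)/2 = 420 K.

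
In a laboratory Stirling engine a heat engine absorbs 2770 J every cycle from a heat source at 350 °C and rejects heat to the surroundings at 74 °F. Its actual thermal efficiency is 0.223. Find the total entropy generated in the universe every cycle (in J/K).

ΔS_univ ≈ 2.81 J/K

T_H = 350 °C → 350 + 273.15 = 623.15 K.
T_C = 74 °F → (74 − 32) × 5/9 = 23.33 °C = 296.48 K.
W = η·Q_H = 0.223 × 2770 = 617.7 J, so Q_C = Q_H − W = 2152 J.
The hot reservoir loses entropy Q_H/T_H = 2770/623.15 = 4.445 J/K; the cold reservoir gains Q_C/T_C = 2152/296.48 = 7.259 J/K.
ΔS_univ = −Q_H/T_H + Q_C/T_C = 2.81 J/K (> 0, since η = 0.223 < η_Carnot = 0.524).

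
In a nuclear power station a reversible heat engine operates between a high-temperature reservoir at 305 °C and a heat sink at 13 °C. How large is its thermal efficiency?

η ≈ 0.505

T_H = 305 °C → 305 + 273.15 = 578.15 K.
T_C = 13 °C → 13 + 273.15 = 286.15 K.
η_rev = 1 − T_C/T_H = 1 − 286.15/578.15 = 0.505.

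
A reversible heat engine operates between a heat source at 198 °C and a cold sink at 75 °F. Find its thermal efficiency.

T_H = 198 °C → 198 + 273.15 = 471.15 K.
T_C = 75 °F → (75 − 32) × 5/9 = 23.89 °C = 297.04 K.
η_rev = 1 − T_C/T_H = 1 − 297.04/471.15 = 0.370.

η ≈ 0.370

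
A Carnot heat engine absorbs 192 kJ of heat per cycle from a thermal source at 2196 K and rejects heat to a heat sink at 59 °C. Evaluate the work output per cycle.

W ≈ 163 kJ

T_C = 59 °C → 59 + 273.15 = 332.15 K.
Since the cycle is reversible, η = 1 − T_C/T_H = 1 − 332.15/2196.00 = 0.8487.
W = η·Q_H = 0.8487 × 192 = 163 kJ.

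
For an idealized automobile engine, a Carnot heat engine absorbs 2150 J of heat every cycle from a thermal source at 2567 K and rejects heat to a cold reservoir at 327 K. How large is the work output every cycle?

η_rev = 1 − T_C/T_H = 1 − 327.00/2567.00 = 0.8726.
W = η·Q_H = 0.8726 × 2150 = 1876 J.

W ≈ 1876 J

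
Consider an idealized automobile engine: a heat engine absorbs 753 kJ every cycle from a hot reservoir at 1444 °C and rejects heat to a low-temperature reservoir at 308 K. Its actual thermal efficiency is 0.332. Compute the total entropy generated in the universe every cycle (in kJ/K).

T_H = 1444 °C → 1444 + 273.15 = 1717.15 K.
W = η·Q_H = 0.332 × 753 = 250.0 kJ, so Q_C = Q_H − W = 503.0 kJ.
The hot reservoir loses entropy Q_H/T_H = 753/1717.15 = 0.4385 kJ/K; the cold reservoir gains Q_C/T_C = 503.0/308.00 = 1.633 kJ/K.
ΔS_univ = −Q_H/T_H + Q_C/T_C = 1.19 kJ/K (> 0, since η = 0.332 < η_Carnot = 0.821).

ΔS_univ ≈ 1.19 kJ/K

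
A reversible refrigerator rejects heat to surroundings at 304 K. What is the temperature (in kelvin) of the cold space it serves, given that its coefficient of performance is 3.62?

T_C ≈ 238 K

COP_R = T_C/(T_H − T_C) ⇒ T_C = T_H·COP_R/(1 + COP_R) = 304.00 × 3.62/(1 + 3.62) = 238 K.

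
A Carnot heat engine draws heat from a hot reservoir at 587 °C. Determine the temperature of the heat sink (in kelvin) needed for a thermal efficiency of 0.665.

T_H = 587 °C → 587 + 273.15 = 860.15 K.
From η = 1 − T_C/T_H, T_C = T_H·(1 − η) = 860.15 × (1 − 0.665) = 288 K.

T_C ≈ 288 K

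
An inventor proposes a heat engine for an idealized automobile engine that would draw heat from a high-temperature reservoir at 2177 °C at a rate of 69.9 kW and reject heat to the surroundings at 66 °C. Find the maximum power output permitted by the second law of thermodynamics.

T_H = 2177 °C → 2177 + 273.15 = 2450.15 K.
T_C = 66 °C → 66 + 273.15 = 339.15 K.
No engine can exceed the Carnot limit: η_max = 1 − T_C/T_H = 1 − 339.15/2450.15 = 0.8616.
W_max = η_max · Q_H = 0.8616 × 69.9 = 60.22 kW.

Ẇ_max ≈ 60.22 kW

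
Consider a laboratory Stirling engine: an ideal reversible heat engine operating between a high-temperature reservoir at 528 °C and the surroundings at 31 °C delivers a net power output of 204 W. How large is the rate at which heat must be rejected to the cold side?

Q̇_C ≈ 125 W

T_H = 528 °C → 528 + 273.15 = 801.15 K.
T_C = 31 °C → 31 + 273.15 = 304.15 K.
Since the cycle is reversible, η = 1 − T_C/T_H = 1 − 304.15/801.15 = 0.6204.
Since Q_C/Q_H = T_C/T_H and Q_H = W/η, Q_C = W·T_C/(T_H − T_C) = 204 × 304.15/497.00 = 125 W.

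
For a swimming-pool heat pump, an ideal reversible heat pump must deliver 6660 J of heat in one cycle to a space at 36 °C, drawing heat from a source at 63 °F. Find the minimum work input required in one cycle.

W_in ≈ 404.5 J

T_H = 36 °C → 36 + 273.15 = 309.15 K.
T_C = 63 °F → (63 − 32) × 5/9 = 17.22 °C = 290.37 K.
COP_HP = T_H/(T_H − T_C) = 309.15/18.78 = 16.4636.
W = Q_H/COP_HP = 6660/16.4636 = 404.5 J.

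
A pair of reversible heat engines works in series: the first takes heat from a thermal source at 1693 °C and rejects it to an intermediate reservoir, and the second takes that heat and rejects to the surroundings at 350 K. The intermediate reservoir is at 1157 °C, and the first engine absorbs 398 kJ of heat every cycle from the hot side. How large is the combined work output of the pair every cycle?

W_total ≈ 327.2 kJ

T_H = 1693 °C → 1693 + 273.15 = 1966.15 K.
Two reversible stages in series are equivalent to a single Carnot engine between T_H and T_C, so η_total = 1 − T_C/T_H = 1 − 350.00/1966.15 = 0.8220.
W_total = η_total · Q_H = 0.8220 × 398 = 327.2 kJ.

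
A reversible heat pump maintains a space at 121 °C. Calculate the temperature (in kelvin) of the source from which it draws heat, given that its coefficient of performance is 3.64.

T_H = 121 °C → 121 + 273.15 = 394.15 K.
COP_HP = T_H/(T_H − T_C) ⇒ T_C = T_H·(COP_HP − 1)/COP_HP = 394.15 × (3.64 − 1)/3.64 = 286 K.

T_C ≈ 286 K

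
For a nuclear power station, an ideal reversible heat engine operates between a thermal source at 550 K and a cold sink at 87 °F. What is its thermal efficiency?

T_C = 87 °F → (87 − 32) × 5/9 = 30.56 °C = 303.71 K.
For a reversible engine, η = 1 − T_C/T_H = 1 − 303.71/550.00 = 0.448.

η ≈ 0.448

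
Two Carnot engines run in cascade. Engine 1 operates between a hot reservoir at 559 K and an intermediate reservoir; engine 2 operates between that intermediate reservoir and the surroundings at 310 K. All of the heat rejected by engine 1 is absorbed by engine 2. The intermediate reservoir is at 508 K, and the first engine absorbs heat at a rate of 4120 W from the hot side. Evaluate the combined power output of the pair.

Ẇ_total ≈ 1840 W

Two reversible stages in series are equivalent to a single Carnot engine between T_H and T_C, so η_total = 1 − T_C/T_H = 1 − 310.00/559.00 = 0.4454.
W_total = η_total · Q_H = 0.4454 × 4120 = 1840 W.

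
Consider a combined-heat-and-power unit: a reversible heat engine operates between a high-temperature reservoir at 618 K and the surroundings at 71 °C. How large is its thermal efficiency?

T_C = 71 °C → 71 + 273.15 = 344.15 K.
η_rev = 1 − T_C/T_H = 1 − 344.15/618.00 = 0.443.

η ≈ 0.443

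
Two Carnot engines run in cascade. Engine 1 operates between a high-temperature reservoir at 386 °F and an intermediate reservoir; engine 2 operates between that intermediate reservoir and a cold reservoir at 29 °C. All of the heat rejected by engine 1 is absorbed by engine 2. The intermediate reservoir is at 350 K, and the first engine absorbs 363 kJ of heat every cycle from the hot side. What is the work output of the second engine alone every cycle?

W₂ ≈ 36.97 kJ

T_H = 386 °F → (386 − 32) × 5/9 = 196.67 °C = 469.82 K.
T_C = 29 °C → 29 + 273.15 = 302.15 K.
Heat entering the second stage: Q_m = Q_H·(T_m/T_H) = 363 × 350.00/469.82 = 270.4 kJ.
Second-stage efficiency η₂ = 1 − T_C/T_m = 1 − 302.15/350.00 = 0.1367, so W₂ = η₂·Q_m = 36.97 kJ.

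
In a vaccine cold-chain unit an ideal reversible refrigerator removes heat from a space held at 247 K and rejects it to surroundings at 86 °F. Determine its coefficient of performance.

T_H = 86 °F → (86 − 32) × 5/9 = 30.00 °C = 303.15 K.
COP_R = T_C/(T_H − T_C) = 247.00/(303.15 − 247.00) = 4.399.

COP_R ≈ 4.399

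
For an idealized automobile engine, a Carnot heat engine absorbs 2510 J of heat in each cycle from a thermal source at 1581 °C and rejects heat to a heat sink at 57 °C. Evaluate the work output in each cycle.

T_H = 1581 °C → 1581 + 273.15 = 1854.15 K.
T_C = 57 °C → 57 + 273.15 = 330.15 K.
Since the cycle is reversible, η = 1 − T_C/T_H = 1 − 330.15/1854.15 = 0.8219.
W = η·Q_H = 0.8219 × 2510 = 2060 J.

W ≈ 2060 J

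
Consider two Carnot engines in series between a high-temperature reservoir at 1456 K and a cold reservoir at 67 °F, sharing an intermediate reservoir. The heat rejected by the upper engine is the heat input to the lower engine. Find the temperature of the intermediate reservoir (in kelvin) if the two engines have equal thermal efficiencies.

T_C = 67 °F → (67 − 32) × 5/9 = 19.44 °C = 292.59 K.
Equal efficiencies require 1 − T_m/T_H = 1 − T_C/T_m, i.e. T_m/T_H = T_C/T_m, so T_m = √(T_H·T_C) = √(1456.00 × 292.59) = 652.7 K.

T_m ≈ 652.7 K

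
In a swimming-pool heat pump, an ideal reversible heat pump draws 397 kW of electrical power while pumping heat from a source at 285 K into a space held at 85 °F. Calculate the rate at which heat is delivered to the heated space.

T_H = 85 °F → (85 − 32) × 5/9 = 29.44 °C = 302.59 K.
COP_HP = T_H/(T_H − T_C) = 302.59/17.59 = 17.1983.
Q_H = COP_HP · W = 17.1983 × 397 = 6830 kW.

Q̇_H ≈ 6830 kW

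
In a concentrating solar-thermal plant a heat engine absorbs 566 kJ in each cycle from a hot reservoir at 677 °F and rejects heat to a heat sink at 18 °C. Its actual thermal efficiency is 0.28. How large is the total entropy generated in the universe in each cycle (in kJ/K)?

T_H = 677 °F → (677 − 32) × 5/9 = 358.33 °C = 631.48 K.
T_C = 18 °C → 18 + 273.15 = 291.15 K.
W = η·Q_H = 0.28 × 566 = 158.5 kJ, so Q_C = Q_H − W = 407.5 kJ.
The hot reservoir loses entropy Q_H/T_H = 566/631.48 = 0.8963 kJ/K; the cold reservoir gains Q_C/T_C = 407.5/291.15 = 1.400 kJ/K.
ΔS_univ = −Q_H/T_H + Q_C/T_C = 0.5034 kJ/K (> 0, since η = 0.28 < η_Carnot = 0.539).

ΔS_univ ≈ 0.5034 kJ/K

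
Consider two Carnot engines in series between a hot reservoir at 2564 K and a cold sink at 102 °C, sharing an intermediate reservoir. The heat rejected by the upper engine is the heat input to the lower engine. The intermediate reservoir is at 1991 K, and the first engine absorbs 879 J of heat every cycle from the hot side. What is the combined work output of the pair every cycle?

W_total ≈ 750 J

T_C = 102 °C → 102 + 273.15 = 375.15 K.
Two reversible stages in series are equivalent to a single Carnot engine between T_H and T_C, so η_total = 1 − T_C/T_H = 1 − 375.15/2564.00 = 0.8537.
W_total = η_total · Q_H = 0.8537 × 879 = 750 J.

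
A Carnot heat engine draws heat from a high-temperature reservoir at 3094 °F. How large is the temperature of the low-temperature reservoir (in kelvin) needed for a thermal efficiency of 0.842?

T_C ≈ 312 K

T_H = 3094 °F → (3094 − 32) × 5/9 = 1701.11 °C = 1974.26 K.
From η = 1 − T_C/T_H, T_C = T_H·(1 − η) = 1974.26 × (1 − 0.842) = 312 K.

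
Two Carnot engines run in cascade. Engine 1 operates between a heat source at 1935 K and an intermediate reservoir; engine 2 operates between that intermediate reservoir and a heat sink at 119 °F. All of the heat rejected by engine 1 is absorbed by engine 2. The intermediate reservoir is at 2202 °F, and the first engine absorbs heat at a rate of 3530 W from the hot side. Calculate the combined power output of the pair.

Ẇ_total ≈ 2940 W

T_C = 119 °F → (119 − 32) × 5/9 = 48.33 °C = 321.48 K.
Two reversible stages in series are equivalent to a single Carnot engine between T_H and T_C, so η_total = 1 − T_C/T_H = 1 − 321.48/1935.00 = 0.8339.
W_total = η_total · Q_H = 0.8339 × 3530 = 2940 W.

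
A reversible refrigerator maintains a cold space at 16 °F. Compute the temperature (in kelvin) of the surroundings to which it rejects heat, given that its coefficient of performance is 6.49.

T_H ≈ 305 K

T_C = 16 °F → (16 − 32) × 5/9 = -8.89 °C = 264.26 K.
COP_R = T_C/(T_H − T_C) ⇒ T_H = T_C·(1 + 1/COP_R) = 264.26 × (1 + 1/6.49) = 305 K.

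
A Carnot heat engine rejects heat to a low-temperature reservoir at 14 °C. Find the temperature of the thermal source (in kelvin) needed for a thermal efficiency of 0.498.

T_C = 14 °C → 14 + 273.15 = 287.15 K.
From η = 1 − T_C/T_H, solving for T_H gives T_H = T_C/(1 − η) = 287.15/(1 − 0.498) = 572 K.

T_H ≈ 572 K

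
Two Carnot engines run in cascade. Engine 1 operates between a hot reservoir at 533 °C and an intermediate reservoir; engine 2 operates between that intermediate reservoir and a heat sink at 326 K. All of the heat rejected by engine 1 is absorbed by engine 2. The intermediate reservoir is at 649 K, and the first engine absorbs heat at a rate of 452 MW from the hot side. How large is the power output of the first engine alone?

Ẇ₁ ≈ 88.1 MW

T_H = 533 °C → 533 + 273.15 = 806.15 K.
First-stage efficiency η₁ = 1 − T_m/T_H = 1 − 649.00/806.15 = 0.1949.
W₁ = η₁·Q_H = 0.1949 × 452 = 88.1 MW.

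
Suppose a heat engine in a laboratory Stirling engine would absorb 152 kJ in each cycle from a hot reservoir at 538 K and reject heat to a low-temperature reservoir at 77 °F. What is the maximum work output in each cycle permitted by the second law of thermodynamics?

W_max ≈ 67.8 kJ

T_C = 77 °F → (77 − 32) × 5/9 = 25.00 °C = 298.15 K.
No engine can exceed the Carnot limit: η_max = 1 − T_C/T_H = 1 − 298.15/538.00 = 0.4458.
W_max = η_max · Q_H = 0.4458 × 152 = 67.8 kJ.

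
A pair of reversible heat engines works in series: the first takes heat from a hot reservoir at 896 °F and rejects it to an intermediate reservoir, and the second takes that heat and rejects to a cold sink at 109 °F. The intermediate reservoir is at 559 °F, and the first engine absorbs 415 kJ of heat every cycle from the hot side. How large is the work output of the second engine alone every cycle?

W₂ ≈ 137.8 kJ

T_H = 896 °F → (896 − 32) × 5/9 = 480.00 °C = 753.15 K.
T_C = 109 °F → (109 − 32) × 5/9 = 42.78 °C = 315.93 K.
T_m = 559 °F → (559 − 32) × 5/9 = 292.78 °C = 565.93 K.
Heat entering the second stage: Q_m = Q_H·(T_m/T_H) = 415 × 565.93/753.15 = 311.8 kJ.
Second-stage efficiency η₂ = 1 − T_C/T_m = 1 − 315.93/565.93 = 0.4418, so W₂ = η₂·Q_m = 137.8 kJ.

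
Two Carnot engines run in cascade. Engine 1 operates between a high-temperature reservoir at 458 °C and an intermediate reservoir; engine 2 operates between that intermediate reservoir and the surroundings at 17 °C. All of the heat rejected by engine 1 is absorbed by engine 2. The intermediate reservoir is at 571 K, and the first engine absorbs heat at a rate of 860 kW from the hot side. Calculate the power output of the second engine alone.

Ẇ₂ ≈ 330.3 kW

T_H = 458 °C → 458 + 273.15 = 731.15 K.
T_C = 17 °C → 17 + 273.15 = 290.15 K.
Heat entering the second stage: Q_m = Q_H·(T_m/T_H) = 860 × 571.00/731.15 = 671.6 kW.
Second-stage efficiency η₂ = 1 − T_C/T_m = 1 − 290.15/571.00 = 0.4919, so W₂ = η₂·Q_m = 330.3 kW.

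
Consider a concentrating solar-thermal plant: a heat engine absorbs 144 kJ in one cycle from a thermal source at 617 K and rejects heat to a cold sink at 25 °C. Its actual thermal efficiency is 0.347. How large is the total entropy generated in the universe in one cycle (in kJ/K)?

T_C = 25 °C → 25 + 273.15 = 298.15 K.
W = η·Q_H = 0.347 × 144 = 49.97 kJ, so Q_C = Q_H − W = 94.03 kJ.
Entropy balance on the reservoirs: −Q_H/T_H = -0.2334 kJ/K, +Q_C/T_C = 0.3154 kJ/K.
ΔS_univ = −Q_H/T_H + Q_C/T_C = 0.0820 kJ/K (> 0, since η = 0.347 < η_Carnot = 0.517).

ΔS_univ ≈ 0.0820 kJ/K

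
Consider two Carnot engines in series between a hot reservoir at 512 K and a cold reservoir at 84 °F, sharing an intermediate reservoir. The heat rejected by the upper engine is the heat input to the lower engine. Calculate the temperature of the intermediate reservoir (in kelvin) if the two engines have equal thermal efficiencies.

T_m ≈ 393.2 K

T_C = 84 °F → (84 − 32) × 5/9 = 28.89 °C = 302.04 K.
Equal efficiencies require 1 − T_m/T_H = 1 − T_C/T_m, i.e. T_m/T_H = T_C/T_m, so T_m = √(T_H·T_C) = √(512.00 × 302.04) = 393.2 K.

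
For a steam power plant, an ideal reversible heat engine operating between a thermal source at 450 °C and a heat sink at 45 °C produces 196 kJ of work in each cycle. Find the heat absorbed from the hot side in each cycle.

T_H = 450 °C → 450 + 273.15 = 723.15 K.
T_C = 45 °C → 45 + 273.15 = 318.15 K.
The Carnot efficiency is η = 1 − T_C/T_H = 1 − 318.15/723.15 = 0.5600.
Q_H = W/η = 196/0.5600 = 350 kJ.

Q_H ≈ 350 kJ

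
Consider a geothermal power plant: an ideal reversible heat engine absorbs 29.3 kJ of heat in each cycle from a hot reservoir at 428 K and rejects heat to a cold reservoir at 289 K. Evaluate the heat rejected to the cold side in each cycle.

Q_C ≈ 19.8 kJ

η_rev = 1 − T_C/T_H = 1 − 289.00/428.00 = 0.3248.
For a reversible cycle Q_C/Q_H = T_C/T_H, so Q_C = 29.3 × 289.00/428.00 = 19.8 kJ.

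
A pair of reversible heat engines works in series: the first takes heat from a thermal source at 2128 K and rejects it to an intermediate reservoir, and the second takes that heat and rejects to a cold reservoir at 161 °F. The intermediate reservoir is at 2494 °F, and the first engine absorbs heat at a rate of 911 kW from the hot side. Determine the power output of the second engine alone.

Ẇ₂ ≈ 555 kW

T_C = 161 °F → (161 − 32) × 5/9 = 71.67 °C = 344.82 K.
T_m = 2494 °F → (2494 − 32) × 5/9 = 1367.78 °C = 1640.93 K.
Heat entering the second stage: Q_m = Q_H·(T_m/T_H) = 911 × 1640.93/2128.00 = 702 kW.
Second-stage efficiency η₂ = 1 − T_C/T_m = 1 − 344.82/1640.93 = 0.7899, so W₂ = η₂·Q_m = 555 kW.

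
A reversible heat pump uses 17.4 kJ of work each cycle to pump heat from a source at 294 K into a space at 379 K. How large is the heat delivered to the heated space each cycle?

Reversible heating COP: COP_HP = T_H/(T_H − T_C) = 379.00/85.00 = 4.4588.
Q_H = COP_HP · W = 4.4588 × 17.4 = 77.58 kJ.

Q_H ≈ 77.58 kJ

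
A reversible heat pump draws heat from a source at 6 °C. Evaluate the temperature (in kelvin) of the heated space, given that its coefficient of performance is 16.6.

T_H ≈ 297 K

T_C = 6 °C → 6 + 273.15 = 279.15 K.
COP_HP = T_H/(T_H − T_C) ⇒ T_H = T_C·COP_HP/(COP_HP − 1) = 279.15 × 16.6/(16.6 − 1) = 297 K.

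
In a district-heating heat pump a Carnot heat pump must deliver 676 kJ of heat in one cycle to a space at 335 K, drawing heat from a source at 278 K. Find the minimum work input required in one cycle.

COP_HP = T_H/(T_H − T_C) = 335.00/57.00 = 5.8772.
W = Q_H/COP_HP = 676/5.8772 = 115 kJ.

W_in ≈ 115 kJ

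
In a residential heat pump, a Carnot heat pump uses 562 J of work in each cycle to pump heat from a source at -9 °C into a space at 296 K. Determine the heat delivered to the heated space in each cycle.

Q_H ≈ 5220 J

T_C = -9 °C → -9 + 273.15 = 264.15 K.
COP_HP = T_H/(T_H − T_C) = 296.00/31.85 = 9.2936.
Q_H = COP_HP · W = 9.2936 × 562 = 5220 J.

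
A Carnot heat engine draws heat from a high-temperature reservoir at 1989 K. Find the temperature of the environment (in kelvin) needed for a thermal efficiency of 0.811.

T_C ≈ 375.9 K

From η = 1 − T_C/T_H, T_C = T_H·(1 − η) = 1989.00 × (1 − 0.811) = 375.9 K.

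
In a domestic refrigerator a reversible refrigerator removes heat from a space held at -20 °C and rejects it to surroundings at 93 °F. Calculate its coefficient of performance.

T_H = 93 °F → (93 − 32) × 5/9 = 33.89 °C = 307.04 K.
T_C = -20 °C → -20 + 273.15 = 253.15 K.
For a reversible refrigerator, COP_R = T_C/(T_H − T_C) = 253.15/(307.04 − 253.15) = 4.70.

COP_R ≈ 4.70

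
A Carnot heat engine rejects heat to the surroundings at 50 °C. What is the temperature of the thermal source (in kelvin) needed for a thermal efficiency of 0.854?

T_H ≈ 2210 K

T_C = 50 °C → 50 + 273.15 = 323.15 K.
From η = 1 − T_C/T_H, solving for T_H gives T_H = T_C/(1 − η) = 323.15/(1 − 0.854) = 2210 K.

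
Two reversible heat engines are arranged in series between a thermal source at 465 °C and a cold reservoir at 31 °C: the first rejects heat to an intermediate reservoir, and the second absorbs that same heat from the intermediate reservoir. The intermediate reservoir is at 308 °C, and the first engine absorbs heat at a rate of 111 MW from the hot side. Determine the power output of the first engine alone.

Ẇ₁ ≈ 23.6 MW

T_H = 465 °C → 465 + 273.15 = 738.15 K.
T_C = 31 °C → 31 + 273.15 = 304.15 K.
T_m = 308 °C → 308 + 273.15 = 581.15 K.
First-stage efficiency η₁ = 1 − T_m/T_H = 1 − 581.15/738.15 = 0.2127.
W₁ = η₁·Q_H = 0.2127 × 111 = 23.6 MW.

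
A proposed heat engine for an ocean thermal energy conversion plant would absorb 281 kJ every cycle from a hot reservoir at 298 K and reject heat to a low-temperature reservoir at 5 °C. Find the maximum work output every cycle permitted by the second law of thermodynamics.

T_C = 5 °C → 5 + 273.15 = 278.15 K.
The second-law ceiling is the Carnot efficiency, η_max = 1 − T_C/T_H = 1 − 278.15/298.00 = 0.0666.
W_max = η_max · Q_H = 0.0666 × 281 = 18.7 kJ.

W_max ≈ 18.7 kJ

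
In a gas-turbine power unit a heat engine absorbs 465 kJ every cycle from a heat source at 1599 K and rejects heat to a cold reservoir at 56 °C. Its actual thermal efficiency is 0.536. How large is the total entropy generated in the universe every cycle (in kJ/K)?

ΔS_univ ≈ 0.3647 kJ/K

T_C = 56 °C → 56 + 273.15 = 329.15 K.
W = η·Q_H = 0.536 × 465 = 249.2 kJ, so Q_C = Q_H − W = 215.8 kJ.
Entropy balance on the reservoirs: −Q_H/T_H = -0.2908 kJ/K, +Q_C/T_C = 0.6555 kJ/K.
ΔS_univ = −Q_H/T_H + Q_C/T_C = 0.3647 kJ/K (> 0, since η = 0.536 < η_Carnot = 0.794).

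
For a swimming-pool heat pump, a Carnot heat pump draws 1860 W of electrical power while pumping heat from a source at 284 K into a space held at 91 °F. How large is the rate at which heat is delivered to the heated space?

T_H = 91 °F → (91 − 32) × 5/9 = 32.78 °C = 305.93 K.
Reversible heating COP: COP_HP = T_H/(T_H − T_C) = 305.93/21.93 = 13.9516.
Q_H = COP_HP · W = 13.9516 × 1860 = 25900 W.

Q̇_H ≈ 25900 W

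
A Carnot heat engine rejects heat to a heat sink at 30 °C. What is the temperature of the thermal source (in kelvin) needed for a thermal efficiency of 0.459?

T_C = 30 °C → 30 + 273.15 = 303.15 K.
From η = 1 − T_C/T_H, solving for T_H gives T_H = T_C/(1 − η) = 303.15/(1 − 0.459) = 560 K.

T_H ≈ 560 K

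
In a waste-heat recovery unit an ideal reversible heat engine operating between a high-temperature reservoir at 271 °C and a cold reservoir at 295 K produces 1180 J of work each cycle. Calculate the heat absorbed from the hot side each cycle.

Q_H ≈ 2580 J

T_H = 271 °C → 271 + 273.15 = 544.15 K.
The Carnot efficiency is η = 1 − T_C/T_H = 1 − 295.00/544.15 = 0.4579.
Q_H = W/η = 1180/0.4579 = 2580 J.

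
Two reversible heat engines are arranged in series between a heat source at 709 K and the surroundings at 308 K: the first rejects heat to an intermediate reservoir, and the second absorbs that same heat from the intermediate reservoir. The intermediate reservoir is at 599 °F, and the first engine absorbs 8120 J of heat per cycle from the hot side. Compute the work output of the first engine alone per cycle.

T_m = 599 °F → (599 − 32) × 5/9 = 315.00 °C = 588.15 K.
First-stage efficiency η₁ = 1 − T_m/T_H = 1 − 588.15/709.00 = 0.1705.
W₁ = η₁·Q_H = 0.1705 × 8120 = 1380 J.

W₁ ≈ 1380 J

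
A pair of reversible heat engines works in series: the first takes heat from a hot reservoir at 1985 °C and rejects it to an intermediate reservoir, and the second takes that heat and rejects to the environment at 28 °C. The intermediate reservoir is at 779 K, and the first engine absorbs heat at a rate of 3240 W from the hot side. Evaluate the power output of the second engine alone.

T_H = 1985 °C → 1985 + 273.15 = 2258.15 K.
T_C = 28 °C → 28 + 273.15 = 301.15 K.
Heat entering the second stage: Q_m = Q_H·(T_m/T_H) = 3240 × 779.00/2258.15 = 1118 W.
Second-stage efficiency η₂ = 1 − T_C/T_m = 1 − 301.15/779.00 = 0.6134, so W₂ = η₂·Q_m = 685.6 W.

Ẇ₂ ≈ 685.6 W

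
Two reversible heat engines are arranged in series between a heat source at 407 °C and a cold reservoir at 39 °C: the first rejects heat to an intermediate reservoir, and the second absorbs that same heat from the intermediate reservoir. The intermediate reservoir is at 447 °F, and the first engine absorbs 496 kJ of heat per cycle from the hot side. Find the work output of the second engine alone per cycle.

T_H = 407 °C → 407 + 273.15 = 680.15 K.
T_C = 39 °C → 39 + 273.15 = 312.15 K.
T_m = 447 °F → (447 − 32) × 5/9 = 230.56 °C = 503.71 K.
Heat entering the second stage: Q_m = Q_H·(T_m/T_H) = 496 × 503.71/680.15 = 367 kJ.
Second-stage efficiency η₂ = 1 − T_C/T_m = 1 − 312.15/503.71 = 0.3803, so W₂ = η₂·Q_m = 140 kJ.

W₂ ≈ 140 kJ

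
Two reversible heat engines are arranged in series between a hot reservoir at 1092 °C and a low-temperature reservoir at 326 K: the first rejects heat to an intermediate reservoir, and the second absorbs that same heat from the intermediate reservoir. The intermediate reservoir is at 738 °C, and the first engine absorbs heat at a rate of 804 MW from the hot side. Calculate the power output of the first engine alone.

Ẇ₁ ≈ 208.5 MW

T_H = 1092 °C → 1092 + 273.15 = 1365.15 K.
T_m = 738 °C → 738 + 273.15 = 1011.15 K.
First-stage efficiency η₁ = 1 − T_m/T_H = 1 − 1011.15/1365.15 = 0.2593.
W₁ = η₁·Q_H = 0.2593 × 804 = 208.5 MW.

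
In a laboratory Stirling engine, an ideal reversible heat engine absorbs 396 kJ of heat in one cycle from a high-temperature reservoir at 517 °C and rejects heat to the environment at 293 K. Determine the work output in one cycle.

W ≈ 249 kJ

T_H = 517 °C → 517 + 273.15 = 790.15 K.
The Carnot efficiency is η = 1 − T_C/T_H = 1 − 293.00/790.15 = 0.6292.
W = η·Q_H = 0.6292 × 396 = 249 kJ.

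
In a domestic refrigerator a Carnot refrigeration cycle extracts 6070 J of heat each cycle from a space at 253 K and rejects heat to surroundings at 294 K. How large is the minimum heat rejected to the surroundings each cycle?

For a reversible cycle Q_H/Q_C = T_H/T_C, so Q_H = Q_C·T_H/T_C = 6070 × 294.00/253.00 = 7050 J.

Q_H ≈ 7050 J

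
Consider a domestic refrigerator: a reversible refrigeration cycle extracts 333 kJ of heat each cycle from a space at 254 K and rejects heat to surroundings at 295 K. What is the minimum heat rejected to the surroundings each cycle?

For a reversible cycle Q_H/Q_C = T_H/T_C, so Q_H = Q_C·T_H/T_C = 333 × 295.00/254.00 = 386.8 kJ.

Q_H ≈ 386.8 kJ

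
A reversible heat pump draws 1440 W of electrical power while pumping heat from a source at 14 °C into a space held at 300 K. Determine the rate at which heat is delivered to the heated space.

T_C = 14 °C → 14 + 273.15 = 287.15 K.
Reversible heating COP: COP_HP = T_H/(T_H − T_C) = 300.00/12.85 = 23.3463.
Q_H = COP_HP · W = 23.3463 × 1440 = 33600 W.

Q̇_H ≈ 33600 W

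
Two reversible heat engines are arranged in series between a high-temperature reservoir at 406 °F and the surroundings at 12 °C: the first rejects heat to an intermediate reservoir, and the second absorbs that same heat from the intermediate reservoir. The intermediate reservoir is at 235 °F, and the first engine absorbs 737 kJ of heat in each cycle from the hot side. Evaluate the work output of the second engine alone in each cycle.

W₂ ≈ 154 kJ

T_H = 406 °F → (406 − 32) × 5/9 = 207.78 °C = 480.93 K.
T_C = 12 °C → 12 + 273.15 = 285.15 K.
T_m = 235 °F → (235 − 32) × 5/9 = 112.78 °C = 385.93 K.
Heat entering the second stage: Q_m = Q_H·(T_m/T_H) = 737 × 385.93/480.93 = 591 kJ.
Second-stage efficiency η₂ = 1 − T_C/T_m = 1 − 285.15/385.93 = 0.2611, so W₂ = η₂·Q_m = 154 kJ.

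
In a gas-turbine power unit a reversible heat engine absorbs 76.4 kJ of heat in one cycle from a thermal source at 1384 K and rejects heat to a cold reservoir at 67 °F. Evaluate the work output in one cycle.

W ≈ 60.2 kJ

T_C = 67 °F → (67 − 32) × 5/9 = 19.44 °C = 292.59 K.
η_rev = 1 − T_C/T_H = 1 − 292.59/1384.00 = 0.7886.
W = η·Q_H = 0.7886 × 76.4 = 60.2 kJ.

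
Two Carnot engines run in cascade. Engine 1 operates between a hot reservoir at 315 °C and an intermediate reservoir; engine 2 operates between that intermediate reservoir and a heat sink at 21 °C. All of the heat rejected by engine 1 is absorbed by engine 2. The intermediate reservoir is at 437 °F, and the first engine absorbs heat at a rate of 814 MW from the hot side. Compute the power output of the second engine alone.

T_H = 315 °C → 315 + 273.15 = 588.15 K.
T_C = 21 °C → 21 + 273.15 = 294.15 K.
T_m = 437 °F → (437 − 32) × 5/9 = 225.00 °C = 498.15 K.
Heat entering the second stage: Q_m = Q_H·(T_m/T_H) = 814 × 498.15/588.15 = 689 MW.
Second-stage efficiency η₂ = 1 − T_C/T_m = 1 − 294.15/498.15 = 0.4095, so W₂ = η₂·Q_m = 282 MW.

Ẇ₂ ≈ 282 MW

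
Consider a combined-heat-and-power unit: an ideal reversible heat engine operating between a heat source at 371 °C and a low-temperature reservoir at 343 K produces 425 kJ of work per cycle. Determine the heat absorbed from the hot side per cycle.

T_H = 371 °C → 371 + 273.15 = 644.15 K.
Carnot efficiency: η = 1 − T_C/T_H = 1 − 343.00/644.15 = 0.4675.
Q_H = W/η = 425/0.4675 = 909.1 kJ.

Q_H ≈ 909.1 kJ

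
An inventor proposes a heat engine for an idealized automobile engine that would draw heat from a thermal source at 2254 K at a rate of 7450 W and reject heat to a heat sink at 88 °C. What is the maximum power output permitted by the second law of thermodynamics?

Ẇ_max ≈ 6260 W

T_C = 88 °C → 88 + 273.15 = 361.15 K.
The upper bound on efficiency is η_max = 1 − T_C/T_H = 1 − 361.15/2254.00 = 0.8398.
W_max = η_max · Q_H = 0.8398 × 7450 = 6260 W.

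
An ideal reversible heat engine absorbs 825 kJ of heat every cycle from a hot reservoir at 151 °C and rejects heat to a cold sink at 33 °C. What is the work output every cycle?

T_H = 151 °C → 151 + 273.15 = 424.15 K.
T_C = 33 °C → 33 + 273.15 = 306.15 K.
Since the cycle is reversible, η = 1 − T_C/T_H = 1 − 306.15/424.15 = 0.2782.
W = η·Q_H = 0.2782 × 825 = 230 kJ.

W ≈ 230 kJ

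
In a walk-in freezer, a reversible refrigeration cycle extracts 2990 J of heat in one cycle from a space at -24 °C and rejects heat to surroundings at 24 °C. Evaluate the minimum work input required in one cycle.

T_H = 24 °C → 24 + 273.15 = 297.15 K.
T_C = -24 °C → -24 + 273.15 = 249.15 K.
COP_R = T_C/(T_H − T_C) = 249.15/48.00 = 5.1906.
W = Q_C/COP_R = 2990/5.1906 = 576 J.

W_in ≈ 576 J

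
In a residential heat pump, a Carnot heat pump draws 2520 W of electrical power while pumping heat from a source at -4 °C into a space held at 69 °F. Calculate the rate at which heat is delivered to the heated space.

Q̇_H ≈ 30100 W

T_H = 69 °F → (69 − 32) × 5/9 = 20.56 °C = 293.71 K.
T_C = -4 °C → -4 + 273.15 = 269.15 K.
Reversible heating COP: COP_HP = T_H/(T_H − T_C) = 293.71/24.56 = 11.9609.
Q_H = COP_HP · W = 11.9609 × 2520 = 30100 W.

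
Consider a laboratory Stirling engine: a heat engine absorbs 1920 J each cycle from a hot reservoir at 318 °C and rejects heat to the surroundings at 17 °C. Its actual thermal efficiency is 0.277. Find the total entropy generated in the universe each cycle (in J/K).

T_H = 318 °C → 318 + 273.15 = 591.15 K.
T_C = 17 °C → 17 + 273.15 = 290.15 K.
W = η·Q_H = 0.277 × 1920 = 531.8 J, so Q_C = Q_H − W = 1388 J.
The hot reservoir loses entropy Q_H/T_H = 1920/591.15 = 3.248 J/K; the cold reservoir gains Q_C/T_C = 1388/290.15 = 4.784 J/K.
ΔS_univ = −Q_H/T_H + Q_C/T_C = 1.536 J/K (> 0, since η = 0.277 < η_Carnot = 0.509).

ΔS_univ ≈ 1.536 J/K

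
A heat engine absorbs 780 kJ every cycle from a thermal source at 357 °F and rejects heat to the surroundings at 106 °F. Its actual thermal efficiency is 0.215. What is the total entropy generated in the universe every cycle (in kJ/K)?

ΔS_univ ≈ 0.229 kJ/K

T_H = 357 °F → (357 − 32) × 5/9 = 180.56 °C = 453.71 K.
T_C = 106 °F → (106 − 32) × 5/9 = 41.11 °C = 314.26 K.
W = η·Q_H = 0.215 × 780 = 167.7 kJ, so Q_C = Q_H − W = 612.3 kJ.
The hot reservoir loses entropy Q_H/T_H = 780/453.71 = 1.719 kJ/K; the cold reservoir gains Q_C/T_C = 612.3/314.26 = 1.948 kJ/K.
ΔS_univ = −Q_H/T_H + Q_C/T_C = 0.229 kJ/K (> 0, since η = 0.215 < η_Carnot = 0.307).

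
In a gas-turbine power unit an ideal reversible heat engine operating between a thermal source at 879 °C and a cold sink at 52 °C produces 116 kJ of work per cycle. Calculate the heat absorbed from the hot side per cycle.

T_H = 879 °C → 879 + 273.15 = 1152.15 K.
T_C = 52 °C → 52 + 273.15 = 325.15 K.
Carnot efficiency: η = 1 − T_C/T_H = 1 − 325.15/1152.15 = 0.7178.
Q_H = W/η = 116/0.7178 = 162 kJ.

Q_H ≈ 162 kJ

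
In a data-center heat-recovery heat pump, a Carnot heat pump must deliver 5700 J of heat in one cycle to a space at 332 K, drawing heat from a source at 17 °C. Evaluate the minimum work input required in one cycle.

T_C = 17 °C → 17 + 273.15 = 290.15 K.
Reversible heating COP: COP_HP = T_H/(T_H − T_C) = 332.00/41.85 = 7.9331.
W = Q_H/COP_HP = 5700/7.9331 = 718.5 J.

W_in ≈ 718.5 J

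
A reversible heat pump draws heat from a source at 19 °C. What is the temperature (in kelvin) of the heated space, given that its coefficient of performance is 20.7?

T_C = 19 °C → 19 + 273.15 = 292.15 K.
COP_HP = T_H/(T_H − T_C) ⇒ T_H = T_C·COP_HP/(COP_HP − 1) = 292.15 × 20.7/(20.7 − 1) = 307 K.

T_H ≈ 307 K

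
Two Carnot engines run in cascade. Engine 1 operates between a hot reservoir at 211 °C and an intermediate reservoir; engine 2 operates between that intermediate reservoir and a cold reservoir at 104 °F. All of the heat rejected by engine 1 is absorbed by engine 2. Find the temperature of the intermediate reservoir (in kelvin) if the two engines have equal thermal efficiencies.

T_H = 211 °C → 211 + 273.15 = 484.15 K.
T_C = 104 °F → (104 − 32) × 5/9 = 40.00 °C = 313.15 K.
Equal efficiencies require 1 − T_m/T_H = 1 − T_C/T_m, i.e. T_m/T_H = T_C/T_m, so T_m = √(T_H·T_C) = √(484.15 × 313.15) = 389 K.

T_m ≈ 389 K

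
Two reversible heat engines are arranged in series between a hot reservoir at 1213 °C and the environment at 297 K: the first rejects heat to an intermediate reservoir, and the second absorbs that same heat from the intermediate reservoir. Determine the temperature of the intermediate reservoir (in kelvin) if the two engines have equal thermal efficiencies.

T_H = 1213 °C → 1213 + 273.15 = 1486.15 K.
Equal efficiencies require 1 − T_m/T_H = 1 − T_C/T_m, i.e. T_m/T_H = T_C/T_m, so T_m = √(T_H·T_C) = √(1486.15 × 297.00) = 664.4 K.

T_m ≈ 664.4 K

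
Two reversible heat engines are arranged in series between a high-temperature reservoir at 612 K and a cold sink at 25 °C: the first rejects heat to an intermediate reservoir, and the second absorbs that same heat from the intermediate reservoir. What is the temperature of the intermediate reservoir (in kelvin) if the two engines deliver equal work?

T_C = 25 °C → 25 + 273.15 = 298.15 K.
For reversible stages Q_m = Q_H·(T_m/T_H). Setting W₁ = Q_H(1 − T_m/T_H) equal to W₂ = Q_m(1 − T_C/T_m) = Q_H·(T_m − T_C)/T_H gives T_H − T_m = T_m − T_C, so T_m = (T_H + T_C)/2 = (612.00 + 298.15)/2 = 455 K.

T_m ≈ 455 K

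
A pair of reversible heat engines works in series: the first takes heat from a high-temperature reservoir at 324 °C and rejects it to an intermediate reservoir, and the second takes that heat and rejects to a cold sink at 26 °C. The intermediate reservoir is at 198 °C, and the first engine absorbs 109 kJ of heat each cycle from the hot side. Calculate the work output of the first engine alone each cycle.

T_H = 324 °C → 324 + 273.15 = 597.15 K.
T_C = 26 °C → 26 + 273.15 = 299.15 K.
T_m = 198 °C → 198 + 273.15 = 471.15 K.
First-stage efficiency η₁ = 1 − T_m/T_H = 1 − 471.15/597.15 = 0.2110.
W₁ = η₁·Q_H = 0.2110 × 109 = 23.0 kJ.

W₁ ≈ 23.0 kJ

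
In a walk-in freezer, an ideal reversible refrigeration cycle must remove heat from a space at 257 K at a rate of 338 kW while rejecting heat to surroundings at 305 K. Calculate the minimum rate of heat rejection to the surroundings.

For a reversible cycle Q_H/Q_C = T_H/T_C, so Q_H = Q_C·T_H/T_C = 338 × 305.00/257.00 = 401 kW.

Q̇_H ≈ 401 kW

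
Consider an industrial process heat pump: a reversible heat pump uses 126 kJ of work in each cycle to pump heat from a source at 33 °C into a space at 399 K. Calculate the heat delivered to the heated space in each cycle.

Q_H ≈ 541 kJ

T_C = 33 °C → 33 + 273.15 = 306.15 K.
The Carnot heat-pump COP is COP_HP = T_H/(T_H − T_C) = 399.00/92.85 = 4.2973.
Q_H = COP_HP · W = 4.2973 × 126 = 541 kJ.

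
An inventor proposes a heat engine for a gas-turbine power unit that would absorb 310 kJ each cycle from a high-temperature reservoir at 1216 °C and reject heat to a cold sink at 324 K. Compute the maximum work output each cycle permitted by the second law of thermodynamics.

W_max ≈ 243 kJ

T_H = 1216 °C → 1216 + 273.15 = 1489.15 K.
By the Carnot theorem, η_max = 1 − T_C/T_H = 1 − 324.00/1489.15 = 0.7824.
W_max = η_max · Q_H = 0.7824 × 310 = 243 kJ.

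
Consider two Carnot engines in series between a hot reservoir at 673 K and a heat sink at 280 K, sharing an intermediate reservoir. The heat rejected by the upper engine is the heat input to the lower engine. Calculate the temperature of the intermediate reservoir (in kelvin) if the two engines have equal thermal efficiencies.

Equal efficiencies require 1 − T_m/T_H = 1 − T_C/T_m, i.e. T_m/T_H = T_C/T_m, so T_m = √(T_H·T_C) = √(673.00 × 280.00) = 434 K.

T_m ≈ 434 K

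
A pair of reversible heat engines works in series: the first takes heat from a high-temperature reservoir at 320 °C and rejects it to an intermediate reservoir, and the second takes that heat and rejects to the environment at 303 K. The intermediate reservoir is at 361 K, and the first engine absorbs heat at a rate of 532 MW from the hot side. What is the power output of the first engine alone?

Ẇ₁ ≈ 208 MW

T_H = 320 °C → 320 + 273.15 = 593.15 K.
First-stage efficiency η₁ = 1 − T_m/T_H = 1 − 361.00/593.15 = 0.3914.
W₁ = η₁·Q_H = 0.3914 × 532 = 208 MW.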